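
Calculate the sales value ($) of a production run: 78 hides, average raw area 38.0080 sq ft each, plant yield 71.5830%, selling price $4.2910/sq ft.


Raw_total = N * avg_area = 78 * 38.0080 = 2964.6240 sq ft
Finished = Raw_total * yield / 100 = 2964.6240 * 71.5830 / 100 = 2122.1668 sq ft
Value = Finished * price = 2122.1668 * 4.2910 = 9106.2177 $


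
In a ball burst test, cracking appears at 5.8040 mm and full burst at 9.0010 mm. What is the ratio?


Formula: Ratio = crack / burst
Substituting: Ratio = 5.8040 / 9.0010
Result: 0.6448


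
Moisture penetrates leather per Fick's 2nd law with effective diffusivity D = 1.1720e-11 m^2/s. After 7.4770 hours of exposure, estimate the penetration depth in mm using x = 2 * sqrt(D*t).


t = 7.4770 hr * 3600 = 26917.2000 s
D * t = 1.1720e-11 * 26917.2000 = 3.1547e-07
x = 2 * sqrt(D*t) = 2 * sqrt(3.1547e-07) = 0.00112333 m = 1.1233 mm


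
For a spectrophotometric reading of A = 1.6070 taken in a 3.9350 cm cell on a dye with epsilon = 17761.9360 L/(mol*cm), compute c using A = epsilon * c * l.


Formula: c = A / (epsilon * l)
Substituting: c = 1.6070 / (17761.9360 * 3.9350)
Result: 2.2992e-05 mol/L


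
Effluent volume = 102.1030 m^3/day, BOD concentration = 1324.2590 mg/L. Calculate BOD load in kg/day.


Formula: BOD_load = volume * conc / 1000
Substituting: BOD_load = 102.1030 * 1324.2590 / 1000
Result: 135.2108 kg/day


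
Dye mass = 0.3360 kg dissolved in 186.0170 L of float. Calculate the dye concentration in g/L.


Formula: Conc = dye_mass(kg) / volume(L) * 1000
Substituting: Conc = 0.3360 / 186.0170 * 1000
Result: 1.8063 g/L


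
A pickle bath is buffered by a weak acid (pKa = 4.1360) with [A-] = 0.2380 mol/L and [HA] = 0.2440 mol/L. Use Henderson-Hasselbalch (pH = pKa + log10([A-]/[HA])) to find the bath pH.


ratio = [A-] / [HA] = 0.2380 / 0.2440 = 0.9754
log10(ratio) = -0.0108129
pH = pKa + log10(ratio) = 4.1360 - 0.0108129 = 4.1252


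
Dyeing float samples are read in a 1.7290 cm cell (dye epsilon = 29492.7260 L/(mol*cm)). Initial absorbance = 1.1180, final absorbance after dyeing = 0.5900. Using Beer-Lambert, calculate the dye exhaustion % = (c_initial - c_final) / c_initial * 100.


c_initial = A_i / (epsilon * l) = 1.1180 / (29492.7260 * 1.7290) = 2.1925e-05 mol/L
c_final = A_f / (epsilon * l) = 0.5900 / (29492.7260 * 1.7290) = 1.1570e-05 mol/L
Exhaustion = (c_initial - c_final) / c_initial * 100 = (2.1925e-05 - 1.1570e-05) / 2.1925e-05 * 100 = 47.2272 %


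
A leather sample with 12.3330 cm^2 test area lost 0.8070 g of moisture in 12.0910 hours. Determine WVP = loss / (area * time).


Formula: WVP = loss / (area * time)
Substituting: WVP = 0.8070 / (12.3330 * 12.0910)
Result: 0.00541181 g/(cm^2*hr)


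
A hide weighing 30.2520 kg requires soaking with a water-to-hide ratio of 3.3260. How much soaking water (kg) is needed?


Formula: Water = hide_weight * ratio
Substituting: Water = 30.2520 * 3.3260
Result: 100.6182 kg


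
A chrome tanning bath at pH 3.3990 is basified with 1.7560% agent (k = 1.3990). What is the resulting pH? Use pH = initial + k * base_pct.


Formula: pH_final = pH_initial + k * base_pct
Substituting: pH_final = 3.3990 + 1.3990 * 1.7560
Result: 5.8556


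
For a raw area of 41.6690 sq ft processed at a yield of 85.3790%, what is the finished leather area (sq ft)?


Formula: finished = raw * yield / 100
Substituting: finished = 41.6690 * 85.3790 / 100
Result: 35.5766 sq ft


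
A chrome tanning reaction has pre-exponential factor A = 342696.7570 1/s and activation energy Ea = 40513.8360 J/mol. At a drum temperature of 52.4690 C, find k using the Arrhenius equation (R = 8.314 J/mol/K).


T_K = T_C + 273.15 = 52.4690 + 273.15 = 325.6190 K
exponent = -Ea / (R * T_K) = -40513.8360 / (8.314 * 325.6190) = -14.9652
k = A * exp(exponent) = 342696.7570 * exp(-14.9652) = 0.1085 1/s


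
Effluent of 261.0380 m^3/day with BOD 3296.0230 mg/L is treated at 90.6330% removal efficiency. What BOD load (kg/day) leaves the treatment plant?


Load_in = volume * conc / 1000 = 261.0380 * 3296.0230 / 1000 = 860.3873 kg/day
Removed = Load_in * eff / 100 = 860.3873 * 90.6330 / 100 = 779.7948 kg/day
Load_out = Load_in - Removed = 860.3873 - 779.7948 = 80.5925 kg/day


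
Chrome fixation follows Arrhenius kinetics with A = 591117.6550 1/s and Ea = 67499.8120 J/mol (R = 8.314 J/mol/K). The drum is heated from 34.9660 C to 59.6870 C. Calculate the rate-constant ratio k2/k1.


T1 = 34.9660 + 273.15 = 308.1160 K; T2 = 59.6870 + 273.15 = 332.8370 K
k1 = A * exp(-Ea/(R*T1)) = 591117.6550 * exp(-67499.8120/(8.314*308.1160)) = 2.1285e-06 1/s
k2 = A * exp(-Ea/(R*T2)) = 591117.6550 * exp(-67499.8120/(8.314*332.8370)) = 1.5067e-05 1/s
k2/k1 = 1.5067e-05 / 2.1285e-06 = 7.0788


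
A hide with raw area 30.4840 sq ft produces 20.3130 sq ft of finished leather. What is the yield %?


Formula: Yield = finished / raw * 100
Substituting: Yield = 20.3130 / 30.4840 * 100
Result: 66.6350 %


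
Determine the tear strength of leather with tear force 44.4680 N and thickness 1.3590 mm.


Formula: Tear strength = force / thickness
Substituting: Tear strength = 44.4680 / 1.3590
Result: 32.7211 N/mm


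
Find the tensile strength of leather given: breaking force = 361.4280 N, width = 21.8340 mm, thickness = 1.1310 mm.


Formula: TS = force / (width * thickness)
Substituting: TS = 361.4280 / (21.8340 * 1.1310)
Result: 14.6361 N/mm^2


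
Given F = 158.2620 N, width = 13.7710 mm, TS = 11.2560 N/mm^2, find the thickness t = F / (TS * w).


Formula: t = F / (TS * w)
Substituting: t = 158.2620 / (11.2560 * 13.7710)
Result: 1.0210 mm


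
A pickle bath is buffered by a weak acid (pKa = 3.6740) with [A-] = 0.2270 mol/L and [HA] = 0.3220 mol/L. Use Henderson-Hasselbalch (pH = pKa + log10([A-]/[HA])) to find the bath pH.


ratio = [A-] / [HA] = 0.2270 / 0.3220 = 0.7050
log10(ratio) = -0.1518
pH = pKa + log10(ratio) = 3.6740 - 0.1518 = 3.5222


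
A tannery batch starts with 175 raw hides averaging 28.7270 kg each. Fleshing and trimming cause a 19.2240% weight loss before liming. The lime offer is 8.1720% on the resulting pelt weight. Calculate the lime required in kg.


Total_raw = N * avg_wt = 175 * 28.7270 = 5027.2250 kg
Substrate = Total_raw * (1 - loss/100) = 5027.2250 * (1 - 19.2240/100) = 4060.7913 kg
Lime = Substrate * pct / 100 = 4060.7913 * 8.1720 / 100 = 331.8479 kg


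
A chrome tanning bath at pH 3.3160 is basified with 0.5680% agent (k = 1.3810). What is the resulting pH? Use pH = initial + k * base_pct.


Formula: pH_final = pH_initial + k * base_pct
Substituting: pH_final = 3.3160 + 1.3810 * 0.5680
Result: 4.1004


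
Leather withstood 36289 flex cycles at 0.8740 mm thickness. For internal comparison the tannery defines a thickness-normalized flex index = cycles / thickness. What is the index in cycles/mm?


Formula: Index = cycles / thickness
Substituting: Index = 36289 / 0.8740
Result: 41520.5950 cycles/mm


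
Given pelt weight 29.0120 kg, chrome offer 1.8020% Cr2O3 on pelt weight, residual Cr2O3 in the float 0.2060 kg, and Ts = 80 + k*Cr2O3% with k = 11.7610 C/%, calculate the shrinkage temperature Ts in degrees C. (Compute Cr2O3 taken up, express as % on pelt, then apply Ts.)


Offered = pelt * offer_pct / 100 = 29.0120 * 1.8020 / 100 = 0.5228 kg
Uptake = offered - residual = 0.5228 - 0.2060 = 0.3168 kg
Cr2O3% on pelt = uptake / pelt * 100 = 0.3168 / 29.0120 * 100 = 1.0919 %
Ts = 80 + k * Cr2O3% = 80 + 11.7610 * 1.0919 = 92.8424 C


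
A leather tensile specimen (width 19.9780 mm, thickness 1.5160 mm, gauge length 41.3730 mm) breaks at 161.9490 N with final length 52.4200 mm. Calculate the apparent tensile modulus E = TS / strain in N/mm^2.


TS = F / (w * t) = 161.9490 / (19.9780 * 1.5160) = 5.3472 N/mm^2
strain = (Lf - L0) / L0 = (52.4200 - 41.3730) / 41.3730 = 0.2670
E = TS / strain = 5.3472 / 0.2670 = 20.0263 N/mm^2


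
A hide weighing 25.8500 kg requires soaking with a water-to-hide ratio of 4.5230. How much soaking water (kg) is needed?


Formula: Water = hide_weight * ratio
Substituting: Water = 25.8500 * 4.5230
Result: 116.9196 kg


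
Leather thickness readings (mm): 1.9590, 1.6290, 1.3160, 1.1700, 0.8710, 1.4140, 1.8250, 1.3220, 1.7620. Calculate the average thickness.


Formula: Average = sum / n
Substituting: Average = 13.2680 / 9
Result: 1.4742 mm


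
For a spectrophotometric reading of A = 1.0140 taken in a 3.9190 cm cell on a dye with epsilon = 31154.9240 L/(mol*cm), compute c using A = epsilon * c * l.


Formula: c = A / (epsilon * l)
Substituting: c = 1.0140 / (31154.9240 * 3.9190)
Result: 8.3049e-06 mol/L


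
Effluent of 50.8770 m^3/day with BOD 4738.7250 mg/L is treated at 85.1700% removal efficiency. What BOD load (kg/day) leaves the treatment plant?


Load_in = volume * conc / 1000 = 50.8770 * 4738.7250 / 1000 = 241.0921 kg/day
Removed = Load_in * eff / 100 = 241.0921 * 85.1700 / 100 = 205.3382 kg/day
Load_out = Load_in - Removed = 241.0921 - 205.3382 = 35.7540 kg/day


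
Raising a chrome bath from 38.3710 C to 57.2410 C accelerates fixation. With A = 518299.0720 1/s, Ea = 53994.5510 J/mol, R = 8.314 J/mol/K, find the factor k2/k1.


T1 = 38.3710 + 273.15 = 311.5210 K; T2 = 57.2410 + 273.15 = 330.3910 K
k1 = A * exp(-Ea/(R*T1)) = 518299.0720 * exp(-53994.5510/(8.314*311.5210)) = 4.5778e-04 1/s
k2 = A * exp(-Ea/(R*T2)) = 518299.0720 * exp(-53994.5510/(8.314*330.3910)) = 0.00150578 1/s
k2/k1 = 0.00150578 / 4.5778e-04 = 3.2893


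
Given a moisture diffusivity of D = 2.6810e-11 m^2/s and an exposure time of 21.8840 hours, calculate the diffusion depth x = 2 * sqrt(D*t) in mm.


t = 21.8840 hr * 3600 = 78782.4000 s
D * t = 2.6810e-11 * 78782.4000 = 2.1122e-06
x = 2 * sqrt(D*t) = 2 * sqrt(2.1122e-06) = 0.00290665 m = 2.9067 mm


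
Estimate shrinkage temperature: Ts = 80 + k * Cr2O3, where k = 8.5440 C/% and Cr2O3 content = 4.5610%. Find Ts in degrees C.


Formula: Ts = 80 + k * Cr2O3
Substituting: Ts = 80 + 8.5440 * 4.5610
Result: 118.9692 C


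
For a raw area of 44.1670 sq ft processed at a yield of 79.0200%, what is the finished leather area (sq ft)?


Formula: finished = raw * yield / 100
Substituting: finished = 44.1670 * 79.0200 / 100
Result: 34.9008 sq ft


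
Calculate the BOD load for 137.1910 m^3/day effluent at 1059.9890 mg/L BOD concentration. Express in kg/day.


Formula: BOD_load = volume * conc / 1000
Substituting: BOD_load = 137.1910 * 1059.9890 / 1000
Result: 145.4210 kg/day


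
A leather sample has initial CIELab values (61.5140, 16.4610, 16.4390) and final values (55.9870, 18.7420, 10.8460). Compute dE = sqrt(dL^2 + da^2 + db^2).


dL = -5.5270, da = 2.2810, db = -5.5930
dE = sqrt((-5.5270)^2 + 2.2810^2 + (-5.5930)^2) = 8.1873


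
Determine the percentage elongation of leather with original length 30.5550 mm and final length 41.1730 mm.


Formula: Elongation = (Lf - L0) / L0 * 100
Substituting: Elongation = (41.1730 - 30.5550) / 30.5550 * 100
Result: 34.7505 %


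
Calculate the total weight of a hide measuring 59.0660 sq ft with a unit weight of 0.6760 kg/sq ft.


Formula: Weight = area * weight_per_sqft
Substituting: Weight = 59.0660 * 0.6760
Result: 39.9286 kg


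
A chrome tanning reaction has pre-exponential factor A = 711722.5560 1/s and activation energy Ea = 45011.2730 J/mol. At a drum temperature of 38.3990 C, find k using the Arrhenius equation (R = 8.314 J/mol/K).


T_K = T_C + 273.15 = 38.3990 + 273.15 = 311.5490 K
exponent = -Ea / (R * T_K) = -45011.2730 / (8.314 * 311.5490) = -17.3774
k = A * exp(exponent) = 711722.5560 * exp(-17.3774) = 0.0202023 1/s


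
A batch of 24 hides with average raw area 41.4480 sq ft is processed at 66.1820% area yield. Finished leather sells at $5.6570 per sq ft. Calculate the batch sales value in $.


Raw_total = N * avg_area = 24 * 41.4480 = 994.7520 sq ft
Finished = Raw_total * yield / 100 = 994.7520 * 66.1820 / 100 = 658.3468 sq ft
Value = Finished * price = 658.3468 * 5.6570 = 3724.2677 $


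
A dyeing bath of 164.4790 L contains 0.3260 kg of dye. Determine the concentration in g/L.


Formula: Conc = dye_mass(kg) / volume(L) * 1000
Substituting: Conc = 0.3260 / 164.4790 * 1000
Result: 1.9820 g/L


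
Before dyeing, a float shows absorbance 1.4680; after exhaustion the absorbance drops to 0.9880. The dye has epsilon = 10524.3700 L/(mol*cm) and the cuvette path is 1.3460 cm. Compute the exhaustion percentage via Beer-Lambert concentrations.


c_initial = A_i / (epsilon * l) = 1.4680 / (10524.3700 * 1.3460) = 1.0363e-04 mol/L
c_final = A_f / (epsilon * l) = 0.9880 / (10524.3700 * 1.3460) = 6.9745e-05 mol/L
Exhaustion = (c_initial - c_final) / c_initial * 100 = (1.0363e-04 - 6.9745e-05) / 1.0363e-04 * 100 = 32.6975 %


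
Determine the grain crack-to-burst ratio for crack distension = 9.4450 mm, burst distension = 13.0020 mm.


Formula: Ratio = crack / burst
Substituting: Ratio = 9.4450 / 13.0020
Result: 0.7264


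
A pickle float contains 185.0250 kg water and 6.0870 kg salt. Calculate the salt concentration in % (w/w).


Formula: Conc = salt / (water + salt) * 100
Substituting: Conc = 6.0870 / (185.0250 + 6.0870) * 100
Result: 3.1850 %


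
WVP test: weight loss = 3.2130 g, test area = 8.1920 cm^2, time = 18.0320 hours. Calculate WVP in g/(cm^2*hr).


Formula: WVP = loss / (area * time)
Substituting: WVP = 3.2130 / (8.1920 * 18.0320)
Result: 0.0217509 g/(cm^2*hr)


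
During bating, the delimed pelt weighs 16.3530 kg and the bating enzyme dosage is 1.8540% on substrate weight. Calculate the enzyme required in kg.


Formula: Enzyme = substrate * pct / 100
Substituting: Enzyme = 16.3530 * 1.8540 / 100
Result: 0.3032 kg


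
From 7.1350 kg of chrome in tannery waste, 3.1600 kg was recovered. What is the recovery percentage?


Formula: Recovery = recovered / input * 100
Substituting: Recovery = 3.1600 / 7.1350 * 100
Result: 44.2887 %


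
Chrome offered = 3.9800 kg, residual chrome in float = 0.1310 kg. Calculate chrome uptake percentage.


Formula: Uptake = (offered - residual) / offered * 100
Substituting: Uptake = (3.9800 - 0.1310) / 3.9800 * 100
Result: 96.7085 %


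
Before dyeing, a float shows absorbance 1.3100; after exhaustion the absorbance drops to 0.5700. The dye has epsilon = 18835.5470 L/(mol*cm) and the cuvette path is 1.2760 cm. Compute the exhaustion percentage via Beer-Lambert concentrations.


c_initial = A_i / (epsilon * l) = 1.3100 / (18835.5470 * 1.2760) = 5.4506e-05 mol/L
c_final = A_f / (epsilon * l) = 0.5700 / (18835.5470 * 1.2760) = 2.3716e-05 mol/L
Exhaustion = (c_initial - c_final) / c_initial * 100 = (5.4506e-05 - 2.3716e-05) / 5.4506e-05 * 100 = 56.4885 %


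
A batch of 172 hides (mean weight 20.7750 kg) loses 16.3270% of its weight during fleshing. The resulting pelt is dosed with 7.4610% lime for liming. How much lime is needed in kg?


Total_raw = N * avg_wt = 172 * 20.7750 = 3573.3000 kg
Substrate = Total_raw * (1 - loss/100) = 3573.3000 * (1 - 16.3270/100) = 2989.8873 kg
Lime = Substrate * pct / 100 = 2989.8873 * 7.4610 / 100 = 223.0755 kg


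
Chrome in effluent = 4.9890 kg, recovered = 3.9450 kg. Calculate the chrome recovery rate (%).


Formula: Recovery = recovered / input * 100
Substituting: Recovery = 3.9450 / 4.9890 * 100
Result: 79.0740 %


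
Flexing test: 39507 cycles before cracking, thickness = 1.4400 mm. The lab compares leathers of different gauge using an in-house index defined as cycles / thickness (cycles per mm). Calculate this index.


Formula: Index = cycles / thickness
Substituting: Index = 39507 / 1.4400
Result: 27435.4167 cycles/mm


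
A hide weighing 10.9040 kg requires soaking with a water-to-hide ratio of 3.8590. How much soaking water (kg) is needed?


Formula: Water = hide_weight * ratio
Substituting: Water = 10.9040 * 3.8590
Result: 42.0785 kg


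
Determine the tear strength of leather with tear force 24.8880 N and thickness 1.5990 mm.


Formula: Tear strength = force / thickness
Substituting: Tear strength = 24.8880 / 1.5990
Result: 15.5647 N/mm


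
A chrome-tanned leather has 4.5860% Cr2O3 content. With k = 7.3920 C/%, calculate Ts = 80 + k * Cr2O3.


Formula: Ts = 80 + k * Cr2O3
Substituting: Ts = 80 + 7.3920 * 4.5860
Result: 113.8997 C


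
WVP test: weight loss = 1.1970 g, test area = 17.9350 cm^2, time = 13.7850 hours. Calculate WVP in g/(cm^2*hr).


Formula: WVP = loss / (area * time)
Substituting: WVP = 1.1970 / (17.9350 * 13.7850)
Result: 0.00484157 g/(cm^2*hr)


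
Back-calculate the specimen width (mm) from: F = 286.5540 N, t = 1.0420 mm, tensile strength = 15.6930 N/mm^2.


Formula: w = F / (TS * t)
Substituting: w = 286.5540 / (15.6930 * 1.0420)
Result: 17.5240 mm


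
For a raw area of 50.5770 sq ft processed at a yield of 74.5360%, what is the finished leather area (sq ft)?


Formula: finished = raw * yield / 100
Substituting: finished = 50.5770 * 74.5360 / 100
Result: 37.6981 sq ft


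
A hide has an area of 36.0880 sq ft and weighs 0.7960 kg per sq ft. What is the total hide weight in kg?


Formula: Weight = area * weight_per_sqft
Substituting: Weight = 36.0880 * 0.7960
Result: 28.7260 kg


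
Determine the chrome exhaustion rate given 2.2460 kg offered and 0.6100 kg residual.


Formula: Uptake = (offered - residual) / offered * 100
Substituting: Uptake = (2.2460 - 0.6100) / 2.2460 * 100
Result: 72.8406 %


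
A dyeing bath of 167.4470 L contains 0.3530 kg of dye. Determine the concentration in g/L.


Formula: Conc = dye_mass(kg) / volume(L) * 1000
Substituting: Conc = 0.3530 / 167.4470 * 1000
Result: 2.1081 g/L


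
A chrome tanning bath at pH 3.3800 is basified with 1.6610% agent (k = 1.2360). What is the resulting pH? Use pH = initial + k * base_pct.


Formula: pH_final = pH_initial + k * base_pct
Substituting: pH_final = 3.3800 + 1.2360 * 1.6610
Result: 5.4330


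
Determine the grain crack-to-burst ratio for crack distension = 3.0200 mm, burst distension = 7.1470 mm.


Formula: Ratio = crack / burst
Substituting: Ratio = 3.0200 / 7.1470
Result: 0.4226


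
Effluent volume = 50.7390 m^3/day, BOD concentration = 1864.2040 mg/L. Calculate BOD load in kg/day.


Formula: BOD_load = volume * conc / 1000
Substituting: BOD_load = 50.7390 * 1864.2040 / 1000
Result: 94.5878 kg/day


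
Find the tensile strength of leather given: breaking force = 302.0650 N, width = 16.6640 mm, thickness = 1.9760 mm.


Formula: TS = force / (width * thickness)
Substituting: TS = 302.0650 / (16.6640 * 1.9760)
Result: 9.1735 N/mm^2


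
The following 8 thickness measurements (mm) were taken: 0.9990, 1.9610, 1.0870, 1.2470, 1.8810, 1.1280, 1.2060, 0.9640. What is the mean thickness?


Formula: Average = sum / n
Substituting: Average = 10.4730 / 8
Result: 1.3091 mm


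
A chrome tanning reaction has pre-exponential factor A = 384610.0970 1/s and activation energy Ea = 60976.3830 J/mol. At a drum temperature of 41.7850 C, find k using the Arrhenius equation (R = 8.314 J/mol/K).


T_K = T_C + 273.15 = 41.7850 + 273.15 = 314.9350 K
exponent = -Ea / (R * T_K) = -60976.3830 / (8.314 * 314.9350) = -23.2879
k = A * exp(exponent) = 384610.0970 * exp(-23.2879) = 2.9594e-05 1/s


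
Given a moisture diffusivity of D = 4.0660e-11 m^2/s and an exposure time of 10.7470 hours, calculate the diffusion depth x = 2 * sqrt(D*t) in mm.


t = 10.7470 hr * 3600 = 38689.2000 s
D * t = 4.0660e-11 * 38689.2000 = 1.5731e-06
x = 2 * sqrt(D*t) = 2 * sqrt(1.5731e-06) = 0.00250847 m = 2.5085 mm


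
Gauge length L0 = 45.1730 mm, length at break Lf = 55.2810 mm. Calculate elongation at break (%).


Formula: Elongation = (Lf - L0) / L0 * 100
Substituting: Elongation = (55.2810 - 45.1730) / 45.1730 * 100
Result: 22.3762 %


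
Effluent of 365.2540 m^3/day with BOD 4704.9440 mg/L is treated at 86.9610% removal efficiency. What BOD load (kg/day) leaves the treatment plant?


Load_in = volume * conc / 1000 = 365.2540 * 4704.9440 / 1000 = 1718.4996 kg/day
Removed = Load_in * eff / 100 = 1718.4996 * 86.9610 / 100 = 1494.4245 kg/day
Load_out = Load_in - Removed = 1718.4996 - 1494.4245 = 224.0752 kg/day


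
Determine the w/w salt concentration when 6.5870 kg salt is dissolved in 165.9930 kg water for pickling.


Formula: Conc = salt / (water + salt) * 100
Substituting: Conc = 6.5870 / (165.9930 + 6.5870) * 100
Result: 3.8168 %


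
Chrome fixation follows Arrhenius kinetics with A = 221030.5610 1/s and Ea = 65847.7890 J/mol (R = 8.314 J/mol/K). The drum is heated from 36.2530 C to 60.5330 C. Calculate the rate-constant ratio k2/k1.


T1 = 36.2530 + 273.15 = 309.4030 K; T2 = 60.5330 + 273.15 = 333.6830 K
k1 = A * exp(-Ea/(R*T1)) = 221030.5610 * exp(-65847.7890/(8.314*309.4030)) = 1.6880e-06 1/s
k2 = A * exp(-Ea/(R*T2)) = 221030.5610 * exp(-65847.7890/(8.314*333.6830)) = 1.0871e-05 1/s
k2/k1 = 1.0871e-05 / 1.6880e-06 = 6.4405


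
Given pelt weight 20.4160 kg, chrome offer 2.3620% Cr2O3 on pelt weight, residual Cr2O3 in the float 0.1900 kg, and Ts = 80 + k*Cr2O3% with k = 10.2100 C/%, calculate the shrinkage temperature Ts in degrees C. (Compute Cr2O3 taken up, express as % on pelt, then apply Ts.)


Offered = pelt * offer_pct / 100 = 20.4160 * 2.3620 / 100 = 0.4822 kg
Uptake = offered - residual = 0.4822 - 0.1900 = 0.2922 kg
Cr2O3% on pelt = uptake / pelt * 100 = 0.2922 / 20.4160 * 100 = 1.4314 %
Ts = 80 + k * Cr2O3% = 80 + 10.2100 * 1.4314 = 94.6142 C


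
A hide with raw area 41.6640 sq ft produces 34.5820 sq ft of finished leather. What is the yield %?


Formula: Yield = finished / raw * 100
Substituting: Yield = 34.5820 / 41.6640 * 100
Result: 83.0021 %


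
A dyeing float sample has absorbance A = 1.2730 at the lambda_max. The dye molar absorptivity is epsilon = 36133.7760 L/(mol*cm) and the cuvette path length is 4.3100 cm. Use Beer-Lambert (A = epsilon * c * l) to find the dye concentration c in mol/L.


Formula: c = A / (epsilon * l)
Substituting: c = 1.2730 / (36133.7760 * 4.3100)
Result: 8.1741e-06 mol/L


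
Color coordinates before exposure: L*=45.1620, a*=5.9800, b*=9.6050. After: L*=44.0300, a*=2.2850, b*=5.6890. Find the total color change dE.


dL = -1.1320, da = -3.6950, db = -3.9160
dE = sqrt((-1.1320)^2 + (-3.6950)^2 + (-3.9160)^2) = 5.5018


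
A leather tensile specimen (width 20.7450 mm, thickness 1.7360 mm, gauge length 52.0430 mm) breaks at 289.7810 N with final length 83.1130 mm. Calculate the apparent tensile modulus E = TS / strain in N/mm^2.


TS = F / (w * t) = 289.7810 / (20.7450 * 1.7360) = 8.0465 N/mm^2
strain = (Lf - L0) / L0 = (83.1130 - 52.0430) / 52.0430 = 0.5970
E = TS / strain = 8.0465 / 0.5970 = 13.4781 N/mm^2


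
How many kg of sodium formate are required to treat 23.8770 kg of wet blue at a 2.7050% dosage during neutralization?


Formula: Neutralizer = substrate * pct / 100
Substituting: Neutralizer = 23.8770 * 2.7050 / 100
Result: 0.6459 kg


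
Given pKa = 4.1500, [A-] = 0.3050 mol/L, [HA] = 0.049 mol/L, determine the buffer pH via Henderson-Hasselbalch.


ratio = [A-] / [HA] = 0.3050 / 0.049 = 6.2245
log10(ratio) = 0.7941
pH = pKa + log10(ratio) = 4.1500 + 0.7941 = 4.9441


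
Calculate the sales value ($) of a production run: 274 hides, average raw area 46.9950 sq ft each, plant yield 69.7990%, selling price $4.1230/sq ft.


Raw_total = N * avg_area = 274 * 46.9950 = 12876.6300 sq ft
Finished = Raw_total * yield / 100 = 12876.6300 * 69.7990 / 100 = 8987.7590 sq ft
Value = Finished * price = 8987.7590 * 4.1230 = 37056.5302 $


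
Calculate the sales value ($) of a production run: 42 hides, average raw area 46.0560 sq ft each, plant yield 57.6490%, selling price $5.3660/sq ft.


Raw_total = N * avg_area = 42 * 46.0560 = 1934.3520 sq ft
Finished = Raw_total * yield / 100 = 1934.3520 * 57.6490 / 100 = 1115.1346 sq ft
Value = Finished * price = 1115.1346 * 5.3660 = 5983.8122 $


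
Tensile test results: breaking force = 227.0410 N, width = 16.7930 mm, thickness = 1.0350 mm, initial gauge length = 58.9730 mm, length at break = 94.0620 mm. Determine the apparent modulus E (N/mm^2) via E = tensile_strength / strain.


TS = F / (w * t) = 227.0410 / (16.7930 * 1.0350) = 13.0628 N/mm^2
strain = (Lf - L0) / L0 = (94.0620 - 58.9730) / 58.9730 = 0.5950
E = TS / strain = 13.0628 / 0.5950 = 21.9542 N/mm^2


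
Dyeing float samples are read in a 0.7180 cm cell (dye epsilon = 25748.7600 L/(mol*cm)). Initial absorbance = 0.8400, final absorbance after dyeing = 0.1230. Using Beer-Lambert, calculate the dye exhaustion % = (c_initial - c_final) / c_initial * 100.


c_initial = A_i / (epsilon * l) = 0.8400 / (25748.7600 * 0.7180) = 4.5436e-05 mol/L
c_final = A_f / (epsilon * l) = 0.1230 / (25748.7600 * 0.7180) = 6.6531e-06 mol/L
Exhaustion = (c_initial - c_final) / c_initial * 100 = (4.5436e-05 - 6.6531e-06) / 4.5436e-05 * 100 = 85.3571 %


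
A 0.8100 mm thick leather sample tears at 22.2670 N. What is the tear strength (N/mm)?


Formula: Tear strength = force / thickness
Substituting: Tear strength = 22.2670 / 0.8100
Result: 27.4901 N/mm


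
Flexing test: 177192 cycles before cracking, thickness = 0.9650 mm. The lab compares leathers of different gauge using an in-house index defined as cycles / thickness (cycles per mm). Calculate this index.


Formula: Index = cycles / thickness
Substituting: Index = 177192 / 0.9650
Result: 183618.6528 cycles/mm


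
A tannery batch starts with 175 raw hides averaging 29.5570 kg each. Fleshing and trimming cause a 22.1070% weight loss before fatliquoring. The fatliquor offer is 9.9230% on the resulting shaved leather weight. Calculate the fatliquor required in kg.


Total_raw = N * avg_wt = 175 * 29.5570 = 5172.4750 kg
Substrate = Total_raw * (1 - loss/100) = 5172.4750 * (1 - 22.1070/100) = 4028.9960 kg
Fat = Substrate * pct / 100 = 4028.9960 * 9.9230 / 100 = 399.7973 kg


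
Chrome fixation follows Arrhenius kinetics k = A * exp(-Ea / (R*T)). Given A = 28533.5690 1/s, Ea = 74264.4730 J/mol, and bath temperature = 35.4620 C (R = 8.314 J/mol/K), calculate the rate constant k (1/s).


T_K = T_C + 273.15 = 35.4620 + 273.15 = 308.6120 K
exponent = -Ea / (R * T_K) = -74264.4730 / (8.314 * 308.6120) = -28.9440
k = A * exp(exponent) = 28533.5690 * exp(-28.9440) = 7.6762e-09 1/s


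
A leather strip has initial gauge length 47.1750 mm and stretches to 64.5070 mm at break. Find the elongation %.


Formula: Elongation = (Lf - L0) / L0 * 100
Substituting: Elongation = (64.5070 - 47.1750) / 47.1750 * 100
Result: 36.7398 %


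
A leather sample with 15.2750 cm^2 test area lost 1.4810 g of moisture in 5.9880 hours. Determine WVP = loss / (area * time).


Formula: WVP = loss / (area * time)
Substituting: WVP = 1.4810 / (15.2750 * 5.9880)
Result: 0.0161917 g/(cm^2*hr)


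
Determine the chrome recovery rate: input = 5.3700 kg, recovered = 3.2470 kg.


Formula: Recovery = recovered / input * 100
Substituting: Recovery = 3.2470 / 5.3700 * 100
Result: 60.4655 %


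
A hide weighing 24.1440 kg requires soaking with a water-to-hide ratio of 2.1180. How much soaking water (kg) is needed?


Formula: Water = hide_weight * ratio
Substituting: Water = 24.1440 * 2.1180
Result: 51.1370 kg


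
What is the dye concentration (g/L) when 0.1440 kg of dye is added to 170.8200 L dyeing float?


Formula: Conc = dye_mass(kg) / volume(L) * 1000
Substituting: Conc = 0.1440 / 170.8200 * 1000
Result: 0.8430 g/L


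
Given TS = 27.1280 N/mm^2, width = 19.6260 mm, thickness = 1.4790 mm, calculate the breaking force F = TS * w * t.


Formula: F = TS * w * t
Substituting: F = 27.1280 * 19.6260 * 1.4790
Result: 787.4405 N


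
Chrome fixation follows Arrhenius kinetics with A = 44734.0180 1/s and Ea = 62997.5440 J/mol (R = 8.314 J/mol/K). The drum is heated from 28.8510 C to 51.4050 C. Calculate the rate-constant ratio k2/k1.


T1 = 28.8510 + 273.15 = 302.0010 K; T2 = 51.4050 + 273.15 = 324.5550 K
k1 = A * exp(-Ea/(R*T1)) = 44734.0180 * exp(-62997.5440/(8.314*302.0010)) = 5.6764e-07 1/s
k2 = A * exp(-Ea/(R*T2)) = 44734.0180 * exp(-62997.5440/(8.314*324.5550)) = 3.2456e-06 1/s
k2/k1 = 3.2456e-06 / 5.6764e-07 = 5.7177


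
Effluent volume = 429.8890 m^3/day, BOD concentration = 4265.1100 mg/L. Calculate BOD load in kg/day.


Formula: BOD_load = volume * conc / 1000
Substituting: BOD_load = 429.8890 * 4265.1100 / 1000
Result: 1833.5239 kg/day


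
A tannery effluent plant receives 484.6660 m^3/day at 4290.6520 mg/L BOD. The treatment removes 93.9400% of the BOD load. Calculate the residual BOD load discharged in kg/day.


Load_in = volume * conc / 1000 = 484.6660 * 4290.6520 / 1000 = 2079.5331 kg/day
Removed = Load_in * eff / 100 = 2079.5331 * 93.9400 / 100 = 1953.5134 kg/day
Load_out = Load_in - Removed = 2079.5331 - 1953.5134 = 126.0197 kg/day


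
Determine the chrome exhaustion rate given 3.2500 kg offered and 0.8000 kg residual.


Formula: Uptake = (offered - residual) / offered * 100
Substituting: Uptake = (3.2500 - 0.8000) / 3.2500 * 100
Result: 75.3846 %


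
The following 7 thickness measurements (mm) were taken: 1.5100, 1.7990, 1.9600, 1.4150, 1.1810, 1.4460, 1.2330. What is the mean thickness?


Formula: Average = sum / n
Substituting: Average = 10.5440 / 7
Result: 1.5063 mm


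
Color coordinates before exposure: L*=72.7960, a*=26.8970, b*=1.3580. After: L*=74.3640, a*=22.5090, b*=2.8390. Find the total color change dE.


dL = 1.5680, da = -4.3880, db = 1.4810
dE = sqrt(1.5680^2 + (-4.3880)^2 + 1.4810^2) = 4.8894


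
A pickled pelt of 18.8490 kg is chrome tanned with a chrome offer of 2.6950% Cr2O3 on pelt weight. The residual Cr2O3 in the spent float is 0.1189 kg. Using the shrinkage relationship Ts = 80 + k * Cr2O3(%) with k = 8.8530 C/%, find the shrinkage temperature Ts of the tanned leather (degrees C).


Offered = pelt * offer_pct / 100 = 18.8490 * 2.6950 / 100 = 0.5080 kg
Uptake = offered - residual = 0.5080 - 0.1189 = 0.3891 kg
Cr2O3% on pelt = uptake / pelt * 100 = 0.3891 / 18.8490 * 100 = 2.0642 %
Ts = 80 + k * Cr2O3% = 80 + 8.8530 * 2.0642 = 98.2743 C


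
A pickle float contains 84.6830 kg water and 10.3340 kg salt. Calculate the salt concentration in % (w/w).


Formula: Conc = salt / (water + salt) * 100
Substituting: Conc = 10.3340 / (84.6830 + 10.3340) * 100
Result: 10.8759 %


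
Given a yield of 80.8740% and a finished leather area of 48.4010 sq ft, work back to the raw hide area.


Formula: raw = finished * 100 / yield
Substituting: raw = 48.4010 * 100 / 80.8740
Result: 59.8474 sq ft


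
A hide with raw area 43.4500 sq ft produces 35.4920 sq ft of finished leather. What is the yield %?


Formula: Yield = finished / raw * 100
Substituting: Yield = 35.4920 / 43.4500 * 100
Result: 81.6847 %


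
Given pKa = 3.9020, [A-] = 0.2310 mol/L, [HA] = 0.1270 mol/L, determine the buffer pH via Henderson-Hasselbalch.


ratio = [A-] / [HA] = 0.2310 / 0.1270 = 1.8189
log10(ratio) = 0.2598
pH = pKa + log10(ratio) = 3.9020 + 0.2598 = 4.1618


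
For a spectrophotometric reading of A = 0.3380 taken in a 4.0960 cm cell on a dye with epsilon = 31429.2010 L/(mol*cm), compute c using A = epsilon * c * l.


Formula: c = A / (epsilon * l)
Substituting: c = 0.3380 / (31429.2010 * 4.0960)
Result: 2.6256e-06 mol/L


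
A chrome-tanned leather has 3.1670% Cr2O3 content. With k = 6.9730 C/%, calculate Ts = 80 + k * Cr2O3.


Formula: Ts = 80 + k * Cr2O3
Substituting: Ts = 80 + 6.9730 * 3.1670
Result: 102.0835 C


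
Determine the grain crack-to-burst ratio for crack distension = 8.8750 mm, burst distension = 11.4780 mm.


Formula: Ratio = crack / burst
Substituting: Ratio = 8.8750 / 11.4780
Result: 0.7732


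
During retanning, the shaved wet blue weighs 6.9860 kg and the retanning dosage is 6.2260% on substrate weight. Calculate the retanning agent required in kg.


Formula: Retan = substrate * pct / 100
Substituting: Retan = 6.9860 * 6.2260 / 100
Result: 0.4349 kg


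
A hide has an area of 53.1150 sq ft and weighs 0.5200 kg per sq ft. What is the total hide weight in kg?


Formula: Weight = area * weight_per_sqft
Substituting: Weight = 53.1150 * 0.5200
Result: 27.6198 kg


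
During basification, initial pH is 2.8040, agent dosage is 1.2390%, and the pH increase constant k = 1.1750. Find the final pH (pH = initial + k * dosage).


Formula: pH_final = pH_initial + k * base_pct
Substituting: pH_final = 2.8040 + 1.1750 * 1.2390
Result: 4.2598


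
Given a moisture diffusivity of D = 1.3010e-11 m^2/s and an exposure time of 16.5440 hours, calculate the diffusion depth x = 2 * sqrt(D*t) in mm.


t = 16.5440 hr * 3600 = 59558.4000 s
D * t = 1.3010e-11 * 59558.4000 = 7.7485e-07
x = 2 * sqrt(D*t) = 2 * sqrt(7.7485e-07) = 0.00176052 m = 1.7605 mm


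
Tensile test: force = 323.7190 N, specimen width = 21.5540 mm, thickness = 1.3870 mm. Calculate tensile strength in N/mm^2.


Formula: TS = force / (width * thickness)
Substituting: TS = 323.7190 / (21.5540 * 1.3870)
Result: 10.8284 N/mm^2


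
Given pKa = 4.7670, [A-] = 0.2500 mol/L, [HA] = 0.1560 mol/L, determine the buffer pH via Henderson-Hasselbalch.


ratio = [A-] / [HA] = 0.2500 / 0.1560 = 1.6026
log10(ratio) = 0.2048
pH = pKa + log10(ratio) = 4.7670 + 0.2048 = 4.9718


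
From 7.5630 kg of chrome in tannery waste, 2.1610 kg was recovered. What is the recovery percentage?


Formula: Recovery = recovered / input * 100
Substituting: Recovery = 2.1610 / 7.5630 * 100
Result: 28.5733 %


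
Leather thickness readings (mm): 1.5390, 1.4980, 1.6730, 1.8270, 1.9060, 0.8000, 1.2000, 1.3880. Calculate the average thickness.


Formula: Average = sum / n
Substituting: Average = 11.8310 / 8
Result: 1.4789 mm


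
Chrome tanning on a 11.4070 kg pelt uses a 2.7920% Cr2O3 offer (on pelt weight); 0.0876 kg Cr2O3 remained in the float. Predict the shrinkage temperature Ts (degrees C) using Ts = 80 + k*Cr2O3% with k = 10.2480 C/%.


Offered = pelt * offer_pct / 100 = 11.4070 * 2.7920 / 100 = 0.3185 kg
Uptake = offered - residual = 0.3185 - 0.0876 = 0.2309 kg
Cr2O3% on pelt = uptake / pelt * 100 = 0.2309 / 11.4070 * 100 = 2.0241 %
Ts = 80 + k * Cr2O3% = 80 + 10.2480 * 2.0241 = 100.7425 C


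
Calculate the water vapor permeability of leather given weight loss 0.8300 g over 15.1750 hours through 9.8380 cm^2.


Formula: WVP = loss / (area * time)
Substituting: WVP = 0.8300 / (9.8380 * 15.1750)
Result: 0.00555959 g/(cm^2*hr)


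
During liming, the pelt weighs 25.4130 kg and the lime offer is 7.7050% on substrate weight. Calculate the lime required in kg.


Formula: Lime = substrate * pct / 100
Substituting: Lime = 25.4130 * 7.7050 / 100
Result: 1.9581 kg


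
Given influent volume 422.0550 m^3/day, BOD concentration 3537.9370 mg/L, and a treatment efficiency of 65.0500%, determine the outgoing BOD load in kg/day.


Load_in = volume * conc / 1000 = 422.0550 * 3537.9370 / 1000 = 1493.2040 kg/day
Removed = Load_in * eff / 100 = 1493.2040 * 65.0500 / 100 = 971.3292 kg/day
Load_out = Load_in - Removed = 1493.2040 - 971.3292 = 521.8748 kg/day


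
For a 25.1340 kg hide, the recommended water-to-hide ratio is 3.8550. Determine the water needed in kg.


Formula: Water = hide_weight * ratio
Substituting: Water = 25.1340 * 3.8550
Result: 96.8916 kg


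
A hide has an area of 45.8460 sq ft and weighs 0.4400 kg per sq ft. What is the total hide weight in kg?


Formula: Weight = area * weight_per_sqft
Substituting: Weight = 45.8460 * 0.4400
Result: 20.1722 kg


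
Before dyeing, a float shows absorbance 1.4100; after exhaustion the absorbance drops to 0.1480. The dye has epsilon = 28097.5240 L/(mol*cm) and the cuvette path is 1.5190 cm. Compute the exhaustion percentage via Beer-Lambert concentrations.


c_initial = A_i / (epsilon * l) = 1.4100 / (28097.5240 * 1.5190) = 3.3036e-05 mol/L
c_final = A_f / (epsilon * l) = 0.1480 / (28097.5240 * 1.5190) = 3.4677e-06 mol/L
Exhaustion = (c_initial - c_final) / c_initial * 100 = (3.3036e-05 - 3.4677e-06) / 3.3036e-05 * 100 = 89.5035 %


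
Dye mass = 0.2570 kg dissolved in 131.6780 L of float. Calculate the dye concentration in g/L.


Formula: Conc = dye_mass(kg) / volume(L) * 1000
Substituting: Conc = 0.2570 / 131.6780 * 1000
Result: 1.9517 g/L


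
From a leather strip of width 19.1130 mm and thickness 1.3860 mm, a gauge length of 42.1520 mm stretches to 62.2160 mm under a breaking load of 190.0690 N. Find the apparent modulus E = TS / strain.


TS = F / (w * t) = 190.0690 / (19.1130 * 1.3860) = 7.1750 N/mm^2
strain = (Lf - L0) / L0 = (62.2160 - 42.1520) / 42.1520 = 0.4760
E = TS / strain = 7.1750 / 0.4760 = 15.0737 N/mm^2


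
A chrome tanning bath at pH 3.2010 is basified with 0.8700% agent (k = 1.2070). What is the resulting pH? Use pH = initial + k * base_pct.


Formula: pH_final = pH_initial + k * base_pct
Substituting: pH_final = 3.2010 + 1.2070 * 0.8700
Result: 4.2511


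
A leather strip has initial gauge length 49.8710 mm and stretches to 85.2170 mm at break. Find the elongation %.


Formula: Elongation = (Lf - L0) / L0 * 100
Substituting: Elongation = (85.2170 - 49.8710) / 49.8710 * 100
Result: 70.8749 %


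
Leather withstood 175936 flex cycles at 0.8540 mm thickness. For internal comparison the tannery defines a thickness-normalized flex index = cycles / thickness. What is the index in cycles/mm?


Formula: Index = cycles / thickness
Substituting: Index = 175936 / 0.8540
Result: 206014.0515 cycles/mm


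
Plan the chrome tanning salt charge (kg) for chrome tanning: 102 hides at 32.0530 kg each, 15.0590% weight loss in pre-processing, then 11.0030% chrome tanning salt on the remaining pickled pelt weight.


Total_raw = N * avg_wt = 102 * 32.0530 = 3269.4060 kg
Substrate = Total_raw * (1 - loss/100) = 3269.4060 * (1 - 15.0590/100) = 2777.0662 kg
Chrome = Substrate * pct / 100 = 2777.0662 * 11.0030 / 100 = 305.5606 kg


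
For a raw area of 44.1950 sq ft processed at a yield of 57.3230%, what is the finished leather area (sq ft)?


Formula: finished = raw * yield / 100
Substituting: finished = 44.1950 * 57.3230 / 100
Result: 25.3339 sq ft


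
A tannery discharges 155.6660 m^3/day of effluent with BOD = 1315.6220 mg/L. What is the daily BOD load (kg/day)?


Formula: BOD_load = volume * conc / 1000
Substituting: BOD_load = 155.6660 * 1315.6220 / 1000
Result: 204.7976 kg/day


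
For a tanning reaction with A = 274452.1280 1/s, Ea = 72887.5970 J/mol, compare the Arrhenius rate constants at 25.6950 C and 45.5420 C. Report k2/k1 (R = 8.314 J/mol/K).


T1 = 25.6950 + 273.15 = 298.8450 K; T2 = 45.5420 + 273.15 = 318.6920 K
k1 = A * exp(-Ea/(R*T1)) = 274452.1280 * exp(-72887.5970/(8.314*298.8450)) = 4.9900e-08 1/s
k2 = A * exp(-Ea/(R*T2)) = 274452.1280 * exp(-72887.5970/(8.314*318.6920)) = 3.1012e-07 1/s
k2/k1 = 3.1012e-07 / 4.9900e-08 = 6.2148


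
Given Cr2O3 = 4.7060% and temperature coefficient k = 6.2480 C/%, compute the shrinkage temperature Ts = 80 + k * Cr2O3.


Formula: Ts = 80 + k * Cr2O3
Substituting: Ts = 80 + 6.2480 * 4.7060
Result: 109.4031 C


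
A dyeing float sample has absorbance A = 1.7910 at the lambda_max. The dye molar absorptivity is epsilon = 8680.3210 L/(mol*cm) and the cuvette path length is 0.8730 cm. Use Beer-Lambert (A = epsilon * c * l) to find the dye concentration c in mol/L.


Formula: c = A / (epsilon * l)
Substituting: c = 1.7910 / (8680.3210 * 0.8730)
Result: 2.3634e-04 mol/L


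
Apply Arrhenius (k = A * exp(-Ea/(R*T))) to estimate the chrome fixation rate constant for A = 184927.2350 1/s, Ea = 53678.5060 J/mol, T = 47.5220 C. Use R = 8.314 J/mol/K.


T_K = T_C + 273.15 = 47.5220 + 273.15 = 320.6720 K
exponent = -Ea / (R * T_K) = -53678.5060 / (8.314 * 320.6720) = -20.1340
k = A * exp(exponent) = 184927.2350 * exp(-20.1340) = 3.3337e-04 1/s


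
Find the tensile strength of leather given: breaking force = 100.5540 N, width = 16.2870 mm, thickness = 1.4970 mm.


Formula: TS = force / (width * thickness)
Substituting: TS = 100.5540 / (16.2870 * 1.4970)
Result: 4.1242 N/mm^2
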